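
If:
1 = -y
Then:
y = -1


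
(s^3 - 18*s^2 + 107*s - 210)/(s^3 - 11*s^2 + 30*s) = (s - 7)/s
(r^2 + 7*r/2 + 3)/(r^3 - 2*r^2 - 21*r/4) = 2*(r + 2)/(r*(2*r - 7))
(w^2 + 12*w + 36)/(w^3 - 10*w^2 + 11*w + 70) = (w^2 + 12*w + 36)/(w^3 - 10*w^2 + 11*w + 70)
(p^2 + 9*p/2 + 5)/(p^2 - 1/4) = 2*(2*p^2 + 9*p + 10)/(4*p^2 - 1)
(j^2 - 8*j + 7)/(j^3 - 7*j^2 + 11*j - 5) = (j - 7)/(j^2 - 6*j + 5)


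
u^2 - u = u*(u - 1)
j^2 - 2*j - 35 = (j - 7)*(j + 5)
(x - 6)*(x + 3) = x^2 - 3*x - 18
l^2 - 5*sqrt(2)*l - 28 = (l - 7*sqrt(2))*(l + 2*sqrt(2))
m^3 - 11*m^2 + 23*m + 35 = (m - 7)*(m - 5)*(m + 1)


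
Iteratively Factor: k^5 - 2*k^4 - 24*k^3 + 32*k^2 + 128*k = (k + 4)*(k^4 - 6*k^3 + 32*k) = (k + 2)*(k + 4)*(k^3 - 8*k^2 + 16*k) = (k - 4)*(k + 2)*(k + 4)*(k^2 - 4*k) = k*(k - 4)*(k + 2)*(k + 4)*(k - 4)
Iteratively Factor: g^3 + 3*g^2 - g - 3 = (g + 1)*(g^2 + 2*g - 3) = (g - 1)*(g + 1)*(g + 3)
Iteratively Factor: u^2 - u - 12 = (u + 3)*(u - 4)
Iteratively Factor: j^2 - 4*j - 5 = (j - 5)*(j + 1)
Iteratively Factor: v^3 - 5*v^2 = (v)*(v^2 - 5*v) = v*(v - 5)*(v)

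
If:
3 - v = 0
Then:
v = 3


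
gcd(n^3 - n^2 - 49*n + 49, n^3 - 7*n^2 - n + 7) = n^2 - 8*n + 7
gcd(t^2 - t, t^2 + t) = t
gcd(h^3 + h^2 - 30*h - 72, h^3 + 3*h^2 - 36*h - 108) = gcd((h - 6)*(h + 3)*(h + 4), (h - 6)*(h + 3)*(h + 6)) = h^2 - 3*h - 18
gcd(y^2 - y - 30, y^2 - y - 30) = y^2 - y - 30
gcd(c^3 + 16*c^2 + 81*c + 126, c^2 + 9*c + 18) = c^2 + 9*c + 18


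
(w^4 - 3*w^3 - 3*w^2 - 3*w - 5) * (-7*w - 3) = -7*w^5 + 18*w^4 + 30*w^3 + 30*w^2 + 44*w + 15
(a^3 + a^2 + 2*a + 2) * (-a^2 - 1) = -a^5 - a^4 - 3*a^3 - 3*a^2 - 2*a - 2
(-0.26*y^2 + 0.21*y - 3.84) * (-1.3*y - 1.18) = 0.338*y^3 + 0.0338*y^2 + 4.7442*y + 4.5312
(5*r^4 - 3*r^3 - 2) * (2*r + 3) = 10*r^5 + 9*r^4 - 9*r^3 - 4*r - 6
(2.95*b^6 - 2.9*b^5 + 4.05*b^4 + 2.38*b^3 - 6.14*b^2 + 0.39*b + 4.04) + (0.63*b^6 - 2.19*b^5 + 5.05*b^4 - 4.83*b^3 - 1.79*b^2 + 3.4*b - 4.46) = 3.58*b^6 - 5.09*b^5 + 9.1*b^4 - 2.45*b^3 - 7.93*b^2 + 3.79*b - 0.42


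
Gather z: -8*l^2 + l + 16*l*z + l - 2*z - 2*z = -8*l^2 + 2*l + z*(16*l - 4)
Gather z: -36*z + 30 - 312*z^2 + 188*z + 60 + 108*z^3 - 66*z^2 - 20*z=108*z^3 - 378*z^2 + 132*z + 90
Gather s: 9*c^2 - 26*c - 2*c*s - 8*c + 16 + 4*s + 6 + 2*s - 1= 9*c^2 - 34*c + s*(6 - 2*c) + 21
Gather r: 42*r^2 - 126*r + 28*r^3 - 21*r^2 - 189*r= 28*r^3 + 21*r^2 - 315*r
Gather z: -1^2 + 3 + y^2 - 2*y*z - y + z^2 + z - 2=y^2 - y + z^2 + z*(1 - 2*y)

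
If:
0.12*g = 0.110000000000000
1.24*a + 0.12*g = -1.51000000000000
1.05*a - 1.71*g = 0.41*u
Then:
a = -1.31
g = 0.92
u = -7.17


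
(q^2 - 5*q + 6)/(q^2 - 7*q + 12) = (q - 2)/(q - 4)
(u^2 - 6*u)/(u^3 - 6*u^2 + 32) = u*(u - 6)/(u^3 - 6*u^2 + 32)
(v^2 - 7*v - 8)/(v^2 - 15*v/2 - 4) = 2*(v + 1)/(2*v + 1)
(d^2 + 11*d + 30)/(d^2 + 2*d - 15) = (d + 6)/(d - 3)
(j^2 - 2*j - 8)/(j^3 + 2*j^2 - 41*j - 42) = (j^2 - 2*j - 8)/(j^3 + 2*j^2 - 41*j - 42)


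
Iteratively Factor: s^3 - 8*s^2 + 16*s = (s)*(s^2 - 8*s + 16) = s*(s - 4)*(s - 4)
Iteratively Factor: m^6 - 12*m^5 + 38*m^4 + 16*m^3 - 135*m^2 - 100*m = (m)*(m^5 - 12*m^4 + 38*m^3 + 16*m^2 - 135*m - 100) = m*(m + 1)*(m^4 - 13*m^3 + 51*m^2 - 35*m - 100) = m*(m + 1)^2*(m^3 - 14*m^2 + 65*m - 100) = m*(m - 5)*(m + 1)^2*(m^2 - 9*m + 20) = m*(m - 5)^2*(m + 1)^2*(m - 4)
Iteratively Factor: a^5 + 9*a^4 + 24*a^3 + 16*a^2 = (a)*(a^4 + 9*a^3 + 24*a^2 + 16*a) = a*(a + 1)*(a^3 + 8*a^2 + 16*a) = a*(a + 1)*(a + 4)*(a^2 + 4*a) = a*(a + 1)*(a + 4)^2*(a)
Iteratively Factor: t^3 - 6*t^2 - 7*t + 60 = (t - 4)*(t^2 - 2*t - 15) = (t - 5)*(t - 4)*(t + 3)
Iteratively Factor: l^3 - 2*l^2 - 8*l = (l)*(l^2 - 2*l - 8) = l*(l + 2)*(l - 4)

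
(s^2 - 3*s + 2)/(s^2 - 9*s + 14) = (s - 1)/(s - 7)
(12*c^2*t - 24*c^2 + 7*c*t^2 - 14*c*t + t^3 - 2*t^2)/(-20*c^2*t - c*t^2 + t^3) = (3*c*t - 6*c + t^2 - 2*t)/(t*(-5*c + t))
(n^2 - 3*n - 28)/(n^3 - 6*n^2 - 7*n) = (n + 4)/(n*(n + 1))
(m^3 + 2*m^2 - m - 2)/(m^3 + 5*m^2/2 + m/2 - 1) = 2*(m - 1)/(2*m - 1)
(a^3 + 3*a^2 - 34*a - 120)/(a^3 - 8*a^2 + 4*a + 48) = (a^2 + 9*a + 20)/(a^2 - 2*a - 8)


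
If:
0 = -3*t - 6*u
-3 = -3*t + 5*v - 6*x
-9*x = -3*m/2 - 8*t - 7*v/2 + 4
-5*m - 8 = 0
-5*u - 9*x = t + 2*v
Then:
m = -8/5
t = 1711/1895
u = -1711/3790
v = 183/1895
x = 489/3790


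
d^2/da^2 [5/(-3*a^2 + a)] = 10*(3*a*(3*a - 1) - (6*a - 1)^2)/(a^3*(3*a - 1)^3)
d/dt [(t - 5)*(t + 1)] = 2*t - 4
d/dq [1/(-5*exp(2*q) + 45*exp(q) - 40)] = (2*exp(q) - 9)*exp(q)/(5*(exp(2*q) - 9*exp(q) + 8)^2)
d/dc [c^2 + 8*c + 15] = 2*c + 8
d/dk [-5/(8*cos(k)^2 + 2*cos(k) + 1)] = -10*(8*cos(k) + 1)*sin(k)/(8*cos(k)^2 + 2*cos(k) + 1)^2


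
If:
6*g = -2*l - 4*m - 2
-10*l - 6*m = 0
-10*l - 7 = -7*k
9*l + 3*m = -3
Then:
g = -11/12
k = -1/14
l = -3/4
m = 5/4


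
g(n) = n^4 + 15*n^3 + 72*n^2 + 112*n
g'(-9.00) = -455.00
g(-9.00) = 450.00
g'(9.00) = 7969.00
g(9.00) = 24336.00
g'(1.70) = 506.50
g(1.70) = 480.53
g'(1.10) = 330.17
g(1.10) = 231.75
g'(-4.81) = 15.35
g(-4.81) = -6.91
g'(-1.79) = -24.52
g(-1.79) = -45.55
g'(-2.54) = -28.99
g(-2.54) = -24.15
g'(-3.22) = -18.65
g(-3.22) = -7.41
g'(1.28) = 378.44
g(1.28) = 295.47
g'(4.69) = 2189.83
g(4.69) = 4140.25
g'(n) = 4*n^3 + 45*n^2 + 144*n + 112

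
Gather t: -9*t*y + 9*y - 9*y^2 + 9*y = -9*t*y - 9*y^2 + 18*y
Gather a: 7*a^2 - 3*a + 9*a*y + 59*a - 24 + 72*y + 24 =7*a^2 + a*(9*y + 56) + 72*y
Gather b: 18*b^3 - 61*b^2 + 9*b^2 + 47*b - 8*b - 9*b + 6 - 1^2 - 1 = 18*b^3 - 52*b^2 + 30*b + 4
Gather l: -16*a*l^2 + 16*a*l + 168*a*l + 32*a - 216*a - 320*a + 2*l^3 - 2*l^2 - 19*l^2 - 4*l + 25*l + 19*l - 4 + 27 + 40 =-504*a + 2*l^3 + l^2*(-16*a - 21) + l*(184*a + 40) + 63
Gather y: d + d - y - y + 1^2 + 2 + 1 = 2*d - 2*y + 4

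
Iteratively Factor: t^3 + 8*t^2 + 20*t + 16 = (t + 2)*(t^2 + 6*t + 8) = (t + 2)^2*(t + 4)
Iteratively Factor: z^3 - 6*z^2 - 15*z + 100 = (z + 4)*(z^2 - 10*z + 25) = (z - 5)*(z + 4)*(z - 5)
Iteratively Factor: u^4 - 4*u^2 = (u - 2)*(u^3 + 2*u^2) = (u - 2)*(u + 2)*(u^2) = u*(u - 2)*(u + 2)*(u)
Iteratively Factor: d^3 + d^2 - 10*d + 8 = (d - 1)*(d^2 + 2*d - 8) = (d - 2)*(d - 1)*(d + 4)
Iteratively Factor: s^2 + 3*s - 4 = (s - 1)*(s + 4)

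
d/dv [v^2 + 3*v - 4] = 2*v + 3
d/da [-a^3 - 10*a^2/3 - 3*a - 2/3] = -3*a^2 - 20*a/3 - 3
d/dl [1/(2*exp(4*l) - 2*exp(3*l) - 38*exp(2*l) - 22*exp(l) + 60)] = (-4*exp(3*l) + 3*exp(2*l) + 38*exp(l) + 11)*exp(l)/(2*(-exp(4*l) + exp(3*l) + 19*exp(2*l) + 11*exp(l) - 30)^2)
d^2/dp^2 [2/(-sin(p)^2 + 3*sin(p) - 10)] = 2*(4*sin(p)^4 - 9*sin(p)^3 - 37*sin(p)^2 + 48*sin(p) + 2)/(sin(p)^2 - 3*sin(p) + 10)^3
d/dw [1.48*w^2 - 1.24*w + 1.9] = 2.96*w - 1.24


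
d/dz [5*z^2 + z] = 10*z + 1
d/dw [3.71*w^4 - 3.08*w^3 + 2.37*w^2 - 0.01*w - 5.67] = 14.84*w^3 - 9.24*w^2 + 4.74*w - 0.01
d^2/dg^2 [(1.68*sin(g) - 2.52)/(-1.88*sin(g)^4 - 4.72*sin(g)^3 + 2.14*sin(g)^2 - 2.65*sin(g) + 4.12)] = (53.440128*sin(g)^9 + 21.4771200000001*sin(g)^8 - 449.374464*sin(g)^7 - 570.237024*sin(g)^6 + 989.297904*sin(g)^5 + 655.972464*sin(g)^4 - 1077.703368*sin(g)^3 + 190.070916*sin(g)^2 + 298.161024*sin(g) - 45.727752)/(6.644672*sin(g)^12 + 50.047104*sin(g)^11 + 102.959328*sin(g)^10 + 19.315504*sin(g)^9 - 19.793328*sin(g)^8 - 41.363856*sin(g)^7 - 306.703684*sin(g)^6 + 262.383156*sin(g)^5 - 315.15045*sin(g)^4 + 399.154249*sin(g)^3 - 195.773748*sin(g)^2 + 134.94648*sin(g) - 69.934528)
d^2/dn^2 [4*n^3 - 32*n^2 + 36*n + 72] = 24*n - 64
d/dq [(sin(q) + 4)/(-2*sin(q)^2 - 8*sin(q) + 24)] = (sin(q)^2 + 8*sin(q) + 28)*cos(q)/(2*(sin(q)^2 + 4*sin(q) - 12)^2)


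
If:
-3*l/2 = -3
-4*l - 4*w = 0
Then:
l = 2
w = -2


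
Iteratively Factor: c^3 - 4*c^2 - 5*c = (c + 1)*(c^2 - 5*c) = (c - 5)*(c + 1)*(c)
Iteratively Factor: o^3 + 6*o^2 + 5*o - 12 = (o - 1)*(o^2 + 7*o + 12) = (o - 1)*(o + 3)*(o + 4)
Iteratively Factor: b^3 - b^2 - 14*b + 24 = (b + 4)*(b^2 - 5*b + 6) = (b - 2)*(b + 4)*(b - 3)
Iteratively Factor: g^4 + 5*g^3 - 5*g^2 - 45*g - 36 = (g - 3)*(g^3 + 8*g^2 + 19*g + 12) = (g - 3)*(g + 1)*(g^2 + 7*g + 12) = (g - 3)*(g + 1)*(g + 3)*(g + 4)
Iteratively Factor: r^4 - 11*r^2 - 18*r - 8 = (r + 1)*(r^3 - r^2 - 10*r - 8) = (r - 4)*(r + 1)*(r^2 + 3*r + 2) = (r - 4)*(r + 1)*(r + 2)*(r + 1)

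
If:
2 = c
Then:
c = 2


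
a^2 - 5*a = a*(a - 5)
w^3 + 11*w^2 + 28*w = w*(w + 4)*(w + 7)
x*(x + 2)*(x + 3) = x^3 + 5*x^2 + 6*x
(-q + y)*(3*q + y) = -3*q^2 + 2*q*y + y^2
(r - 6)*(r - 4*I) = r^2 - 6*r - 4*I*r + 24*I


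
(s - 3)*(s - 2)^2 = s^3 - 7*s^2 + 16*s - 12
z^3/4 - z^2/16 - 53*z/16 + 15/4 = (z/4 + 1)*(z - 3)*(z - 5/4)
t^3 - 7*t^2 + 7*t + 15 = (t - 5)*(t - 3)*(t + 1)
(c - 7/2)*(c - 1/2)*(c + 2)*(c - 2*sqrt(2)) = c^4 - 2*sqrt(2)*c^3 - 2*c^3 - 25*c^2/4 + 4*sqrt(2)*c^2 + 7*c/2 + 25*sqrt(2)*c/2 - 7*sqrt(2)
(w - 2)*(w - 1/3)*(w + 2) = w^3 - w^2/3 - 4*w + 4/3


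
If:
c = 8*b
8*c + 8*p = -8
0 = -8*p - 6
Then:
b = -1/32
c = -1/4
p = -3/4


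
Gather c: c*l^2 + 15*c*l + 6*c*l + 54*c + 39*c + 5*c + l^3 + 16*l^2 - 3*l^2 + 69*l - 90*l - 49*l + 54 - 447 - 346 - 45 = c*(l^2 + 21*l + 98) + l^3 + 13*l^2 - 70*l - 784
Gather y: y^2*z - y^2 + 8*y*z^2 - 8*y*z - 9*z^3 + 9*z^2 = y^2*(z - 1) + y*(8*z^2 - 8*z) - 9*z^3 + 9*z^2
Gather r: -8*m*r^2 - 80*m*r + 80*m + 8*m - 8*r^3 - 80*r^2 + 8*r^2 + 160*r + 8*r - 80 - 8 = 88*m - 8*r^3 + r^2*(-8*m - 72) + r*(168 - 80*m) - 88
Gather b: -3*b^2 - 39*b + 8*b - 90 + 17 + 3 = -3*b^2 - 31*b - 70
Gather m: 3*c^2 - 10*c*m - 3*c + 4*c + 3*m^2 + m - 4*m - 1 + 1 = 3*c^2 + c + 3*m^2 + m*(-10*c - 3)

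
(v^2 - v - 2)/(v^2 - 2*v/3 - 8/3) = 3*(v + 1)/(3*v + 4)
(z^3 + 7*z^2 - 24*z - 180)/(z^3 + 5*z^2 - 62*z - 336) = (z^2 + z - 30)/(z^2 - z - 56)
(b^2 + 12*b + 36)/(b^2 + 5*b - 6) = (b + 6)/(b - 1)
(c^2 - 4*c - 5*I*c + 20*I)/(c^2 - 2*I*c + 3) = (c^2 - 4*c - 5*I*c + 20*I)/(c^2 - 2*I*c + 3)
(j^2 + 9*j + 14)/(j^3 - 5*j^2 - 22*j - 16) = (j + 7)/(j^2 - 7*j - 8)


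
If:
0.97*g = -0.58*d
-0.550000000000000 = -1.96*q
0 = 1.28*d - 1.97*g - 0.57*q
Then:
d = 0.07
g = -0.04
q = 0.28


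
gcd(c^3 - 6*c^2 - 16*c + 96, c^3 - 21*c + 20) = c - 4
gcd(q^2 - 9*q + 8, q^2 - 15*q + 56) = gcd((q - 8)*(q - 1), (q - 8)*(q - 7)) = q - 8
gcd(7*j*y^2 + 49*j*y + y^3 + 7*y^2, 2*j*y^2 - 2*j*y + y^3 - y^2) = y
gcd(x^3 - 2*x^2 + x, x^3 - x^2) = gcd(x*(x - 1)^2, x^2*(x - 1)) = x^2 - x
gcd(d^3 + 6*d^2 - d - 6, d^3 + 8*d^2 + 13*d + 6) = d^2 + 7*d + 6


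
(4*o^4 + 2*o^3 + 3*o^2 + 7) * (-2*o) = -8*o^5 - 4*o^4 - 6*o^3 - 14*o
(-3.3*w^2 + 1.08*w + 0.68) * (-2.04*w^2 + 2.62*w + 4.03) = 6.732*w^4 - 10.8492*w^3 - 11.8566*w^2 + 6.134*w + 2.7404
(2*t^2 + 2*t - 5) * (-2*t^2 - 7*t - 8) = -4*t^4 - 18*t^3 - 20*t^2 + 19*t + 40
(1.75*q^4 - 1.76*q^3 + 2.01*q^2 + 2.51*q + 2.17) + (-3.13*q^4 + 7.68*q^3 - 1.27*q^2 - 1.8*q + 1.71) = -1.38*q^4 + 5.92*q^3 + 0.74*q^2 + 0.71*q + 3.88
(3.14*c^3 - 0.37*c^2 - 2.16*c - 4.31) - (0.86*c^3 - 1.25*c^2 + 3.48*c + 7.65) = 2.28*c^3 + 0.88*c^2 - 5.64*c - 11.96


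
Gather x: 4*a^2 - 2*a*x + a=4*a^2 - 2*a*x + a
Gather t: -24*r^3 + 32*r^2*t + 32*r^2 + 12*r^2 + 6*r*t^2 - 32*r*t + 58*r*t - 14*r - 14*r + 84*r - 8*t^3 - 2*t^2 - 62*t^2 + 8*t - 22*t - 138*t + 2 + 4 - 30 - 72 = -24*r^3 + 44*r^2 + 56*r - 8*t^3 + t^2*(6*r - 64) + t*(32*r^2 + 26*r - 152) - 96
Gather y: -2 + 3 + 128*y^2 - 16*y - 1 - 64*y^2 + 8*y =64*y^2 - 8*y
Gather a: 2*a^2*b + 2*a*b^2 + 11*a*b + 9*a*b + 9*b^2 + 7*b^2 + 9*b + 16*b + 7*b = 2*a^2*b + a*(2*b^2 + 20*b) + 16*b^2 + 32*b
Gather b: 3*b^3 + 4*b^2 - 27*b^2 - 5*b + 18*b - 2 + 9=3*b^3 - 23*b^2 + 13*b + 7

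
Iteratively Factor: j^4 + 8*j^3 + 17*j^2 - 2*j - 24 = (j + 3)*(j^3 + 5*j^2 + 2*j - 8) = (j + 3)*(j + 4)*(j^2 + j - 2) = (j + 2)*(j + 3)*(j + 4)*(j - 1)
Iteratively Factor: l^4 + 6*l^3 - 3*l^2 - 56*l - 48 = (l + 4)*(l^3 + 2*l^2 - 11*l - 12) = (l + 1)*(l + 4)*(l^2 + l - 12) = (l + 1)*(l + 4)^2*(l - 3)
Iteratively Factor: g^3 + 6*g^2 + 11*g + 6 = (g + 1)*(g^2 + 5*g + 6) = (g + 1)*(g + 2)*(g + 3)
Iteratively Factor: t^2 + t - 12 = (t - 3)*(t + 4)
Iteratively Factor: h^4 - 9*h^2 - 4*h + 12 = (h + 2)*(h^3 - 2*h^2 - 5*h + 6) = (h - 3)*(h + 2)*(h^2 + h - 2) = (h - 3)*(h + 2)^2*(h - 1)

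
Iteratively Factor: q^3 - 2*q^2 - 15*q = (q + 3)*(q^2 - 5*q) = (q - 5)*(q + 3)*(q)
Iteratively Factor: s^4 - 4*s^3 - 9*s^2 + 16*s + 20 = (s + 2)*(s^3 - 6*s^2 + 3*s + 10) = (s + 1)*(s + 2)*(s^2 - 7*s + 10) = (s - 5)*(s + 1)*(s + 2)*(s - 2)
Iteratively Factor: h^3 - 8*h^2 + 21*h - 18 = (h - 3)*(h^2 - 5*h + 6) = (h - 3)*(h - 2)*(h - 3)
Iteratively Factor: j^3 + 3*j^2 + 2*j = (j + 1)*(j^2 + 2*j) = j*(j + 1)*(j + 2)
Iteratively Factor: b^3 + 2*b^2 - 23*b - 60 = (b + 3)*(b^2 - b - 20) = (b - 5)*(b + 3)*(b + 4)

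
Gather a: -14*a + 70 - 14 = 56 - 14*a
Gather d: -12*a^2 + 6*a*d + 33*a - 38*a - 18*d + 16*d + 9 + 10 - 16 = -12*a^2 - 5*a + d*(6*a - 2) + 3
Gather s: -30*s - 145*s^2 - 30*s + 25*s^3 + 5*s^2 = 25*s^3 - 140*s^2 - 60*s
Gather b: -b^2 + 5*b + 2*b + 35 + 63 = -b^2 + 7*b + 98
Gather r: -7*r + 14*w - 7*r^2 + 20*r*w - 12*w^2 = -7*r^2 + r*(20*w - 7) - 12*w^2 + 14*w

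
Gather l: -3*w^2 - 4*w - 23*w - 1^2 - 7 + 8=-3*w^2 - 27*w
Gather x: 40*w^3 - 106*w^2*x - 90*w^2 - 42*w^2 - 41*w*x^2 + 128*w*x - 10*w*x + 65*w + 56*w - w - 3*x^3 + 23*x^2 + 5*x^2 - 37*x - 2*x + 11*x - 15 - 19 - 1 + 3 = 40*w^3 - 132*w^2 + 120*w - 3*x^3 + x^2*(28 - 41*w) + x*(-106*w^2 + 118*w - 28) - 32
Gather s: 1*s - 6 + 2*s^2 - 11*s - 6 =2*s^2 - 10*s - 12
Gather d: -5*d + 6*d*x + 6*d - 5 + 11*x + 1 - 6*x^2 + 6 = d*(6*x + 1) - 6*x^2 + 11*x + 2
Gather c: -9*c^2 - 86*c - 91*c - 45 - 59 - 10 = -9*c^2 - 177*c - 114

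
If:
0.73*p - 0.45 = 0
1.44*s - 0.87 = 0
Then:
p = 0.62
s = 0.60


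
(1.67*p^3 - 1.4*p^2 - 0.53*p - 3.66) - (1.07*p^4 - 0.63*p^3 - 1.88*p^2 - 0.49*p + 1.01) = -1.07*p^4 + 2.3*p^3 + 0.48*p^2 - 0.04*p - 4.67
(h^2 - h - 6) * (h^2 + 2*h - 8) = h^4 + h^3 - 16*h^2 - 4*h + 48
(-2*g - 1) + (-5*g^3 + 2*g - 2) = -5*g^3 - 3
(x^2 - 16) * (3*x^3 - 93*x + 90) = 3*x^5 - 141*x^3 + 90*x^2 + 1488*x - 1440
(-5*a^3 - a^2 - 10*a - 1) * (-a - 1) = 5*a^4 + 6*a^3 + 11*a^2 + 11*a + 1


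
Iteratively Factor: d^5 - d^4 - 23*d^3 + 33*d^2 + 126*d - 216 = (d + 3)*(d^4 - 4*d^3 - 11*d^2 + 66*d - 72) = (d + 3)*(d + 4)*(d^3 - 8*d^2 + 21*d - 18) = (d - 3)*(d + 3)*(d + 4)*(d^2 - 5*d + 6) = (d - 3)*(d - 2)*(d + 3)*(d + 4)*(d - 3)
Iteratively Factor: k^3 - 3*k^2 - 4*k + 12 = (k - 3)*(k^2 - 4) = (k - 3)*(k + 2)*(k - 2)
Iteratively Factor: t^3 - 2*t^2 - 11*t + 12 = (t + 3)*(t^2 - 5*t + 4) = (t - 4)*(t + 3)*(t - 1)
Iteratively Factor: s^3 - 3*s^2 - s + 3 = (s - 3)*(s^2 - 1) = (s - 3)*(s - 1)*(s + 1)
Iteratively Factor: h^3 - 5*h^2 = (h)*(h^2 - 5*h) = h^2*(h - 5)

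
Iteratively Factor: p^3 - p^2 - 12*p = (p + 3)*(p^2 - 4*p) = p*(p + 3)*(p - 4)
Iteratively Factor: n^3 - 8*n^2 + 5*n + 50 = (n - 5)*(n^2 - 3*n - 10) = (n - 5)*(n + 2)*(n - 5)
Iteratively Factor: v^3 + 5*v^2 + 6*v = (v + 3)*(v^2 + 2*v) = (v + 2)*(v + 3)*(v)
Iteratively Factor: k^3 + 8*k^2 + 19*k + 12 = (k + 4)*(k^2 + 4*k + 3) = (k + 3)*(k + 4)*(k + 1)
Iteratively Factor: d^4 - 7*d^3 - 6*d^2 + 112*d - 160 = (d - 4)*(d^3 - 3*d^2 - 18*d + 40) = (d - 4)*(d - 2)*(d^2 - d - 20) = (d - 5)*(d - 4)*(d - 2)*(d + 4)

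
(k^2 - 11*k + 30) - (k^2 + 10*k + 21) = 9 - 21*k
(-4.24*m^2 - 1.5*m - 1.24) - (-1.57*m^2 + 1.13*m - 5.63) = -2.67*m^2 - 2.63*m + 4.39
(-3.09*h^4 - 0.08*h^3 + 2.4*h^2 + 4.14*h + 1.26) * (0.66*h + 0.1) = -2.0394*h^5 - 0.3618*h^4 + 1.576*h^3 + 2.9724*h^2 + 1.2456*h + 0.126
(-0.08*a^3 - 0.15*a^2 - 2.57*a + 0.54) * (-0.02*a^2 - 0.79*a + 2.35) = 0.0016*a^5 + 0.0662*a^4 - 0.0181*a^3 + 1.667*a^2 - 6.4661*a + 1.269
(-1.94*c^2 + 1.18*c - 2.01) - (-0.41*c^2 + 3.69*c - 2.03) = -1.53*c^2 - 2.51*c + 0.02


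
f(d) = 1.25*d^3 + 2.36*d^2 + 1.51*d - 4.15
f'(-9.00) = 262.78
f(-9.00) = -737.83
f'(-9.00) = 262.78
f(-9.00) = -737.83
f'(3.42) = 61.51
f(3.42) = 78.62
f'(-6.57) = 132.37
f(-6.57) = -266.69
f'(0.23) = 2.79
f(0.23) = -3.66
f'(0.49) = 4.72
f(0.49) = -2.70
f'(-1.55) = 3.20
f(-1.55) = -5.48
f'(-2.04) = 7.49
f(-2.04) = -8.02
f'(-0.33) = 0.36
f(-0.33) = -4.44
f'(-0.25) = 0.56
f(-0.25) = -4.40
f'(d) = 3.75*d^2 + 4.72*d + 1.51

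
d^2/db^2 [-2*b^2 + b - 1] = -4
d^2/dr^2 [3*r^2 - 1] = 6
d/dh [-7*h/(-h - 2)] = 14/(h + 2)^2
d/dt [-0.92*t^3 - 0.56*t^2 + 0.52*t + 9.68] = -2.76*t^2 - 1.12*t + 0.52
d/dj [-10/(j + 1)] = 10/(j + 1)^2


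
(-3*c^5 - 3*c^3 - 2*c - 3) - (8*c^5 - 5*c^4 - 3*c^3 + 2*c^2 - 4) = -11*c^5 + 5*c^4 - 2*c^2 - 2*c + 1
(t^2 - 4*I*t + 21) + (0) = t^2 - 4*I*t + 21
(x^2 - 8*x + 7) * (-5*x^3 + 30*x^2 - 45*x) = -5*x^5 + 70*x^4 - 320*x^3 + 570*x^2 - 315*x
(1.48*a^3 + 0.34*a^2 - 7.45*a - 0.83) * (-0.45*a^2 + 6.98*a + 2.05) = -0.666*a^5 + 10.1774*a^4 + 8.7597*a^3 - 50.9305*a^2 - 21.0659*a - 1.7015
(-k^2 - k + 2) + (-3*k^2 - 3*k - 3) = -4*k^2 - 4*k - 1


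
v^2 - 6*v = v*(v - 6)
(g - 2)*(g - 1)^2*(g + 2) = g^4 - 2*g^3 - 3*g^2 + 8*g - 4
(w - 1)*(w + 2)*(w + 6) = w^3 + 7*w^2 + 4*w - 12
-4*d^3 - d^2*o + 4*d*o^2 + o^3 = (-d + o)*(d + o)*(4*d + o)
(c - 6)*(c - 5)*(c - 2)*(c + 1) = c^4 - 12*c^3 + 39*c^2 - 8*c - 60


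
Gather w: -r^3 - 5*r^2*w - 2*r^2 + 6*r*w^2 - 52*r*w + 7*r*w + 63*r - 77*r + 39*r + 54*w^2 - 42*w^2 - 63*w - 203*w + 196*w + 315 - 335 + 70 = -r^3 - 2*r^2 + 25*r + w^2*(6*r + 12) + w*(-5*r^2 - 45*r - 70) + 50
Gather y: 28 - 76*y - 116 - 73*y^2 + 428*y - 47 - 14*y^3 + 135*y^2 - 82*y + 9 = -14*y^3 + 62*y^2 + 270*y - 126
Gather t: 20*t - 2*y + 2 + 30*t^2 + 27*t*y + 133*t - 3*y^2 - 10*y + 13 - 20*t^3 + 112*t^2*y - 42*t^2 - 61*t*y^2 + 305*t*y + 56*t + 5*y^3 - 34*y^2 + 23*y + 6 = -20*t^3 + t^2*(112*y - 12) + t*(-61*y^2 + 332*y + 209) + 5*y^3 - 37*y^2 + 11*y + 21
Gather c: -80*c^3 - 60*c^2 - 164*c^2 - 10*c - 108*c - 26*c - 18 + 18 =-80*c^3 - 224*c^2 - 144*c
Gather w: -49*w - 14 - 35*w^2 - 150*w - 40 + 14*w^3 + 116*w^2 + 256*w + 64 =14*w^3 + 81*w^2 + 57*w + 10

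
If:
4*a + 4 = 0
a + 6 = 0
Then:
No Solution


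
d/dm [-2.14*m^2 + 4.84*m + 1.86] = 4.84 - 4.28*m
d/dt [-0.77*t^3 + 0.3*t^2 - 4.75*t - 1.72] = -2.31*t^2 + 0.6*t - 4.75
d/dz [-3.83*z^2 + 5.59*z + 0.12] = 5.59 - 7.66*z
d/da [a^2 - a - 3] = 2*a - 1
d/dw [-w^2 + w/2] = 1/2 - 2*w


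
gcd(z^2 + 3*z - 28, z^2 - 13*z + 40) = 1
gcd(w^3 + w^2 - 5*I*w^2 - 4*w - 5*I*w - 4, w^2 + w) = w + 1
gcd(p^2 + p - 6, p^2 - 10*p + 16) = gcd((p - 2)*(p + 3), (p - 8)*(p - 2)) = p - 2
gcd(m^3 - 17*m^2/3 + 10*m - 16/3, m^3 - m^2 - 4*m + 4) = m^2 - 3*m + 2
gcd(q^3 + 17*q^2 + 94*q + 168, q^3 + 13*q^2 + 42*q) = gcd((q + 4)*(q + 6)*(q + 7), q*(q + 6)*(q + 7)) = q^2 + 13*q + 42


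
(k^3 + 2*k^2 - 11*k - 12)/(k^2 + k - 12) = k + 1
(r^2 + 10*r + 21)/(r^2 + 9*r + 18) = (r + 7)/(r + 6)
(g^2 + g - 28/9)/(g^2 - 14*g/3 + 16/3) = (9*g^2 + 9*g - 28)/(3*(3*g^2 - 14*g + 16))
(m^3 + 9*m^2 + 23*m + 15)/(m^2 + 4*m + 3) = m + 5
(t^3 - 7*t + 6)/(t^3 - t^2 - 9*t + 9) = (t - 2)/(t - 3)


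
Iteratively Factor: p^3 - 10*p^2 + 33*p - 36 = (p - 3)*(p^2 - 7*p + 12) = (p - 4)*(p - 3)*(p - 3)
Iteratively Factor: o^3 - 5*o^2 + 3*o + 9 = (o - 3)*(o^2 - 2*o - 3) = (o - 3)^2*(o + 1)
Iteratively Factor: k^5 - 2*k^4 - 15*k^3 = (k)*(k^4 - 2*k^3 - 15*k^2) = k^2*(k^3 - 2*k^2 - 15*k) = k^2*(k - 5)*(k^2 + 3*k) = k^3*(k - 5)*(k + 3)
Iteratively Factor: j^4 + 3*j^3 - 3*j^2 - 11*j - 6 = (j + 1)*(j^3 + 2*j^2 - 5*j - 6) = (j + 1)^2*(j^2 + j - 6) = (j - 2)*(j + 1)^2*(j + 3)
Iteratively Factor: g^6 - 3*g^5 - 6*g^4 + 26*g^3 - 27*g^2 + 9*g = (g - 1)*(g^5 - 2*g^4 - 8*g^3 + 18*g^2 - 9*g) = (g - 3)*(g - 1)*(g^4 + g^3 - 5*g^2 + 3*g) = (g - 3)*(g - 1)^2*(g^3 + 2*g^2 - 3*g) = (g - 3)*(g - 1)^2*(g + 3)*(g^2 - g) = (g - 3)*(g - 1)^3*(g + 3)*(g)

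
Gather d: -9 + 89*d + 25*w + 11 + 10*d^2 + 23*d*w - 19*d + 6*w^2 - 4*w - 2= 10*d^2 + d*(23*w + 70) + 6*w^2 + 21*w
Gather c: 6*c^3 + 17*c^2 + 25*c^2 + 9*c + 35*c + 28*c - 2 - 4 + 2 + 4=6*c^3 + 42*c^2 + 72*c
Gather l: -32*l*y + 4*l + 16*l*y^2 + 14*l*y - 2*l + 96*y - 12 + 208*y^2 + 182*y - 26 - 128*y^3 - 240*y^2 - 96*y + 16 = l*(16*y^2 - 18*y + 2) - 128*y^3 - 32*y^2 + 182*y - 22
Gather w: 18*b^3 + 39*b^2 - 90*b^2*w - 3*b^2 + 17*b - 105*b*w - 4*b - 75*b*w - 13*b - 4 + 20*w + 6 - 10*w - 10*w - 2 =18*b^3 + 36*b^2 + w*(-90*b^2 - 180*b)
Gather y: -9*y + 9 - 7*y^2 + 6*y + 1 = -7*y^2 - 3*y + 10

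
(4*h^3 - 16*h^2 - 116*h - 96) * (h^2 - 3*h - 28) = 4*h^5 - 28*h^4 - 180*h^3 + 700*h^2 + 3536*h + 2688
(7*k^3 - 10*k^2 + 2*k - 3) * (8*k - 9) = 56*k^4 - 143*k^3 + 106*k^2 - 42*k + 27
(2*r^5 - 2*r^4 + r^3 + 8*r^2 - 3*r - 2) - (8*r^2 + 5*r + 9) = 2*r^5 - 2*r^4 + r^3 - 8*r - 11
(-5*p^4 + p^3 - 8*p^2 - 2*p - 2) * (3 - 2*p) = 10*p^5 - 17*p^4 + 19*p^3 - 20*p^2 - 2*p - 6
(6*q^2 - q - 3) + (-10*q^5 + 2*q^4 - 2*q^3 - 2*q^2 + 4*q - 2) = -10*q^5 + 2*q^4 - 2*q^3 + 4*q^2 + 3*q - 5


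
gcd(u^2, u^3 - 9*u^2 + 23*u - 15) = 1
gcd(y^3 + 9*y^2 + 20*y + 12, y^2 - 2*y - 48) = y + 6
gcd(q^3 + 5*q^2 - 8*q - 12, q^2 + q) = q + 1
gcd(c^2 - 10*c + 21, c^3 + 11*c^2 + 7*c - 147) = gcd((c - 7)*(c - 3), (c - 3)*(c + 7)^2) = c - 3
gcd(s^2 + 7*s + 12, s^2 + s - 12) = s + 4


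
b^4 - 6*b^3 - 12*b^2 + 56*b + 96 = (b - 6)*(b - 4)*(b + 2)^2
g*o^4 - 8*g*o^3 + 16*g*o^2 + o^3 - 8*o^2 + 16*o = o*(o - 4)^2*(g*o + 1)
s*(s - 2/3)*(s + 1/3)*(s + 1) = s^4 + 2*s^3/3 - 5*s^2/9 - 2*s/9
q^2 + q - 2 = (q - 1)*(q + 2)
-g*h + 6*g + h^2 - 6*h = (-g + h)*(h - 6)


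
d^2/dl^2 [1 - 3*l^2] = -6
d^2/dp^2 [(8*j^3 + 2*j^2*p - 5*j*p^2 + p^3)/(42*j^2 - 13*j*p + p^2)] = j^2*(-13424*j^3 + 9456*j^2*p - 1968*j*p^2 + 128*p^3)/(74088*j^6 - 68796*j^5*p + 26586*j^4*p^2 - 5473*j^3*p^3 + 633*j^2*p^4 - 39*j*p^5 + p^6)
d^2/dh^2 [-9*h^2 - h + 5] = -18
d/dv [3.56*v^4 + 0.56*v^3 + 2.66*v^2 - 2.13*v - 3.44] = 14.24*v^3 + 1.68*v^2 + 5.32*v - 2.13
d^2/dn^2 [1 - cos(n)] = cos(n)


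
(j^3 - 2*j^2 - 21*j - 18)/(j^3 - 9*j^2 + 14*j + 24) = (j + 3)/(j - 4)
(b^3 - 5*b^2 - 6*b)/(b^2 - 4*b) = (b^2 - 5*b - 6)/(b - 4)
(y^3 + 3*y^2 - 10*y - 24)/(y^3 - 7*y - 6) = (y + 4)/(y + 1)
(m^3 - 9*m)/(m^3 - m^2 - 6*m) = (m + 3)/(m + 2)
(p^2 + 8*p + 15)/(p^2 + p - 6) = (p + 5)/(p - 2)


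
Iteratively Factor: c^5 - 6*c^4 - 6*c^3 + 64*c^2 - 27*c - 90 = (c - 2)*(c^4 - 4*c^3 - 14*c^2 + 36*c + 45) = (c - 5)*(c - 2)*(c^3 + c^2 - 9*c - 9) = (c - 5)*(c - 2)*(c + 3)*(c^2 - 2*c - 3) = (c - 5)*(c - 3)*(c - 2)*(c + 3)*(c + 1)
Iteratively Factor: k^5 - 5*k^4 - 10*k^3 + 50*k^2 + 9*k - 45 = (k - 5)*(k^4 - 10*k^2 + 9) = (k - 5)*(k - 1)*(k^3 + k^2 - 9*k - 9) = (k - 5)*(k - 1)*(k + 3)*(k^2 - 2*k - 3) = (k - 5)*(k - 1)*(k + 1)*(k + 3)*(k - 3)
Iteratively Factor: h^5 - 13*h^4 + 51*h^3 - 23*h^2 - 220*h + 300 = (h - 2)*(h^4 - 11*h^3 + 29*h^2 + 35*h - 150) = (h - 5)*(h - 2)*(h^3 - 6*h^2 - h + 30) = (h - 5)*(h - 2)*(h + 2)*(h^2 - 8*h + 15) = (h - 5)^2*(h - 2)*(h + 2)*(h - 3)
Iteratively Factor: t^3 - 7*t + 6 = (t - 1)*(t^2 + t - 6) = (t - 1)*(t + 3)*(t - 2)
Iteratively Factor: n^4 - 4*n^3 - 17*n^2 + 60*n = (n)*(n^3 - 4*n^2 - 17*n + 60) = n*(n - 3)*(n^2 - n - 20) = n*(n - 5)*(n - 3)*(n + 4)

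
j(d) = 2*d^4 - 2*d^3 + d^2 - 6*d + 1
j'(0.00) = -6.00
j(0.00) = 1.00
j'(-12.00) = -14718.00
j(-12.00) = 45145.00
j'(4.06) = 438.61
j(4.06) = 402.69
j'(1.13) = 0.14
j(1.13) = -4.13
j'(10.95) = 9799.94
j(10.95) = 26182.56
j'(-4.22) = -722.50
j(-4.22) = 828.71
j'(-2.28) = -136.57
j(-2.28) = 97.63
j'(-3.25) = -350.50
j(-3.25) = 322.85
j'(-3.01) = -284.55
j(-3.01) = 246.83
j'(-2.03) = -101.71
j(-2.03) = 68.00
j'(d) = 8*d^3 - 6*d^2 + 2*d - 6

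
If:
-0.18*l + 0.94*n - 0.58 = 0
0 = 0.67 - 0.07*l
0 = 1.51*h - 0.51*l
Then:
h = 3.23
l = 9.57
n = 2.45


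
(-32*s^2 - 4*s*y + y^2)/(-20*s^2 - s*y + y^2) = (-8*s + y)/(-5*s + y)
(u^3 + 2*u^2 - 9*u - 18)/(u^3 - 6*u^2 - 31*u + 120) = (u^2 + 5*u + 6)/(u^2 - 3*u - 40)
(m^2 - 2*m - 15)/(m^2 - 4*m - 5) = (m + 3)/(m + 1)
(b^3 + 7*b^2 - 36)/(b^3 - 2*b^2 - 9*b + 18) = (b + 6)/(b - 3)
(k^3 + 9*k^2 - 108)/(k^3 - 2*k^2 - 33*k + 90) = (k + 6)/(k - 5)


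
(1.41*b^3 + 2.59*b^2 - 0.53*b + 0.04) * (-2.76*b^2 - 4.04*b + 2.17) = -3.8916*b^5 - 12.8448*b^4 - 5.9411*b^3 + 7.6511*b^2 - 1.3117*b + 0.0868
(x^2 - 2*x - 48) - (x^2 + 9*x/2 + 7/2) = -13*x/2 - 103/2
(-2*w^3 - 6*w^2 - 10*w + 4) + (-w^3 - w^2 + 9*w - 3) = -3*w^3 - 7*w^2 - w + 1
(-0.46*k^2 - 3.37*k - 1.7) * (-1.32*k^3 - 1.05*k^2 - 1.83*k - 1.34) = 0.6072*k^5 + 4.9314*k^4 + 6.6243*k^3 + 8.5685*k^2 + 7.6268*k + 2.278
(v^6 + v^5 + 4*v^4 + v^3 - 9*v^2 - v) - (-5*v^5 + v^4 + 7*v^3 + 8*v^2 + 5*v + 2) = v^6 + 6*v^5 + 3*v^4 - 6*v^3 - 17*v^2 - 6*v - 2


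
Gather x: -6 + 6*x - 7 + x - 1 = 7*x - 14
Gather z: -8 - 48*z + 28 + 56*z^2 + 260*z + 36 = 56*z^2 + 212*z + 56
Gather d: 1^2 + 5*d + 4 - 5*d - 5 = 0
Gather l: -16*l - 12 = -16*l - 12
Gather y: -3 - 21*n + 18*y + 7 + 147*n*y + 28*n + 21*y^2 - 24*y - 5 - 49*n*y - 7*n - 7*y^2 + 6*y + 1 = 98*n*y + 14*y^2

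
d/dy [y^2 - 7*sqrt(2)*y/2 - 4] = 2*y - 7*sqrt(2)/2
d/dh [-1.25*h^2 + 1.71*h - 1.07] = 1.71 - 2.5*h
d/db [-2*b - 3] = -2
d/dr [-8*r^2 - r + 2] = -16*r - 1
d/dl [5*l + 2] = 5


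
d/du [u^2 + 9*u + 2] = 2*u + 9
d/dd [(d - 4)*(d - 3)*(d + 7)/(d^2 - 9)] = (d^2 + 6*d + 37)/(d^2 + 6*d + 9)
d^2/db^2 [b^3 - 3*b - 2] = 6*b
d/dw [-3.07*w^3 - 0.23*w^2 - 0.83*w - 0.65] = -9.21*w^2 - 0.46*w - 0.83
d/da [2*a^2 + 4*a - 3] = 4*a + 4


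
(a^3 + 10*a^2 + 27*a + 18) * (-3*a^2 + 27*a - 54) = -3*a^5 - 3*a^4 + 135*a^3 + 135*a^2 - 972*a - 972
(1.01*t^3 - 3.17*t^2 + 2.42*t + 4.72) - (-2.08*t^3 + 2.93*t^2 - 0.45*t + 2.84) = 3.09*t^3 - 6.1*t^2 + 2.87*t + 1.88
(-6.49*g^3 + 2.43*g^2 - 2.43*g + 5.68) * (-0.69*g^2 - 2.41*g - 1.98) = 4.4781*g^5 + 13.9642*g^4 + 8.6706*g^3 - 2.8743*g^2 - 8.8774*g - 11.2464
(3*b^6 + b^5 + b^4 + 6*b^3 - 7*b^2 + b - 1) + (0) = 3*b^6 + b^5 + b^4 + 6*b^3 - 7*b^2 + b - 1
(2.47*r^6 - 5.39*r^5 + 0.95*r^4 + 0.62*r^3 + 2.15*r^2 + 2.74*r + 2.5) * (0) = 0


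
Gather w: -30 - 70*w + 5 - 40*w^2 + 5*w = -40*w^2 - 65*w - 25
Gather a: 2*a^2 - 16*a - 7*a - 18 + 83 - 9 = 2*a^2 - 23*a + 56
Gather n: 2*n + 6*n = 8*n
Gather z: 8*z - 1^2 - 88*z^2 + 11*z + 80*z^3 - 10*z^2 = 80*z^3 - 98*z^2 + 19*z - 1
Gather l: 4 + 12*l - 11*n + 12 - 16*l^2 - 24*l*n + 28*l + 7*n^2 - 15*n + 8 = -16*l^2 + l*(40 - 24*n) + 7*n^2 - 26*n + 24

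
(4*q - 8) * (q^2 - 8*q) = 4*q^3 - 40*q^2 + 64*q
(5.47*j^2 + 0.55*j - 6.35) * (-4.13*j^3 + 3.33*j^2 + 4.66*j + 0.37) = -22.5911*j^5 + 15.9436*j^4 + 53.5472*j^3 - 16.5586*j^2 - 29.3875*j - 2.3495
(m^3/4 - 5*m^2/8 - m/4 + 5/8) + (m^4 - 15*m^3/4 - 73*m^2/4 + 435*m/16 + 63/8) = m^4 - 7*m^3/2 - 151*m^2/8 + 431*m/16 + 17/2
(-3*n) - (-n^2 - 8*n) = n^2 + 5*n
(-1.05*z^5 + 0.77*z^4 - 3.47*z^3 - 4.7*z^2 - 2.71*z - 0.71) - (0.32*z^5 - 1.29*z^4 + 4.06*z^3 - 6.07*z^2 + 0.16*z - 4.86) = -1.37*z^5 + 2.06*z^4 - 7.53*z^3 + 1.37*z^2 - 2.87*z + 4.15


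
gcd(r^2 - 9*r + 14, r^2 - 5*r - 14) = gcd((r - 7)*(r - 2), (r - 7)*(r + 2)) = r - 7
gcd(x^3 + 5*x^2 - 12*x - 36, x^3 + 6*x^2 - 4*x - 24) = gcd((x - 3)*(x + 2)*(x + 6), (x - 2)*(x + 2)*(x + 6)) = x^2 + 8*x + 12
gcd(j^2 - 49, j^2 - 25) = 1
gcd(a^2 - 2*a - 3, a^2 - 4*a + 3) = a - 3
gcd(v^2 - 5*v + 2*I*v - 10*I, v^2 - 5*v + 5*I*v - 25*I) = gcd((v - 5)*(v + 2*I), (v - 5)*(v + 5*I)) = v - 5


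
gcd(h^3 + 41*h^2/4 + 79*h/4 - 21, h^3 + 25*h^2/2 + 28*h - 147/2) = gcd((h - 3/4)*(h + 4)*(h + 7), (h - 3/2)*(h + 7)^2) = h + 7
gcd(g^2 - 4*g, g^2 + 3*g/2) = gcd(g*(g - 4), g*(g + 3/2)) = g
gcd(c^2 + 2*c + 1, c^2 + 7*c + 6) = c + 1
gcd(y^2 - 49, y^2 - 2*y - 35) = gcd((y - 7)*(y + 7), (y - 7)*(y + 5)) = y - 7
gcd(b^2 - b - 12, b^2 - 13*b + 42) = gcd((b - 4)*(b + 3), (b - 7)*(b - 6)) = 1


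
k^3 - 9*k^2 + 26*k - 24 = (k - 4)*(k - 3)*(k - 2)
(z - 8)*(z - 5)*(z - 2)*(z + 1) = z^4 - 14*z^3 + 51*z^2 - 14*z - 80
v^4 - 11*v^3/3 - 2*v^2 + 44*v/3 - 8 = (v - 3)*(v - 2)*(v - 2/3)*(v + 2)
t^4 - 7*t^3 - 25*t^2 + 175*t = t*(t - 7)*(t - 5)*(t + 5)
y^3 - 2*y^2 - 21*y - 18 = (y - 6)*(y + 1)*(y + 3)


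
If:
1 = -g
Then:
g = -1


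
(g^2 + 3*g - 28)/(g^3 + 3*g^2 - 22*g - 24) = (g + 7)/(g^2 + 7*g + 6)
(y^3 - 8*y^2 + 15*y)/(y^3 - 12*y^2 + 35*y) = (y - 3)/(y - 7)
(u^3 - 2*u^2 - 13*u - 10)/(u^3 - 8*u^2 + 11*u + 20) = (u + 2)/(u - 4)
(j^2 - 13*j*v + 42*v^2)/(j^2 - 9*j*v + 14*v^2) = (-j + 6*v)/(-j + 2*v)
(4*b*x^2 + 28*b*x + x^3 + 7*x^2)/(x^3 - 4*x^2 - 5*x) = (4*b*x + 28*b + x^2 + 7*x)/(x^2 - 4*x - 5)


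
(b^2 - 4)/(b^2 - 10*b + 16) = (b + 2)/(b - 8)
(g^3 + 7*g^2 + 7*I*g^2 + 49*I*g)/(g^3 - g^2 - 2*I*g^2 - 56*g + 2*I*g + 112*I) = g*(g + 7*I)/(g^2 - 2*g*(4 + I) + 16*I)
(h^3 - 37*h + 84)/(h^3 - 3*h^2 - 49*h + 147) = (h - 4)/(h - 7)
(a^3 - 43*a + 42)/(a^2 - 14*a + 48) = (a^2 + 6*a - 7)/(a - 8)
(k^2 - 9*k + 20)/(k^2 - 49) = (k^2 - 9*k + 20)/(k^2 - 49)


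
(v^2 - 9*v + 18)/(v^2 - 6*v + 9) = (v - 6)/(v - 3)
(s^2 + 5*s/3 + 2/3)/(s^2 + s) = (s + 2/3)/s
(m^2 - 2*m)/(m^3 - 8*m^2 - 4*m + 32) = m/(m^2 - 6*m - 16)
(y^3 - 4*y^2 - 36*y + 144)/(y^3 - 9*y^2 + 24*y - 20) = (y^3 - 4*y^2 - 36*y + 144)/(y^3 - 9*y^2 + 24*y - 20)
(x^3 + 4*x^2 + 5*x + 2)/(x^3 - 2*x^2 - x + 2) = (x^2 + 3*x + 2)/(x^2 - 3*x + 2)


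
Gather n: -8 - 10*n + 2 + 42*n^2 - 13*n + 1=42*n^2 - 23*n - 5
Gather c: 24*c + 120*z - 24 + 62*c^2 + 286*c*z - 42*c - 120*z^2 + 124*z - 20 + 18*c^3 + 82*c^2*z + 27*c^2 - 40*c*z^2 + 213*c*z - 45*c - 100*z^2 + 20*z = 18*c^3 + c^2*(82*z + 89) + c*(-40*z^2 + 499*z - 63) - 220*z^2 + 264*z - 44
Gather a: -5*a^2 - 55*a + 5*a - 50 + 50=-5*a^2 - 50*a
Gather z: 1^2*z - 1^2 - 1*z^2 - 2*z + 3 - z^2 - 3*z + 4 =-2*z^2 - 4*z + 6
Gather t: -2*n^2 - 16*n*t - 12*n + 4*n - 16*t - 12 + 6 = -2*n^2 - 8*n + t*(-16*n - 16) - 6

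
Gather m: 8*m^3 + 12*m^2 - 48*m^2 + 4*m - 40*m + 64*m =8*m^3 - 36*m^2 + 28*m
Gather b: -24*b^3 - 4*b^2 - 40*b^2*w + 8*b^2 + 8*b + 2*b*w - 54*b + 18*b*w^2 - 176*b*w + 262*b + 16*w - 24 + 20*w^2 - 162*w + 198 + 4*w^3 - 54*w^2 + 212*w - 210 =-24*b^3 + b^2*(4 - 40*w) + b*(18*w^2 - 174*w + 216) + 4*w^3 - 34*w^2 + 66*w - 36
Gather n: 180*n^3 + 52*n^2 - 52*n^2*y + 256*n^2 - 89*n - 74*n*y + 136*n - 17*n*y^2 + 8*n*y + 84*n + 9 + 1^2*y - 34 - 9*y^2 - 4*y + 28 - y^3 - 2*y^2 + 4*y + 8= 180*n^3 + n^2*(308 - 52*y) + n*(-17*y^2 - 66*y + 131) - y^3 - 11*y^2 + y + 11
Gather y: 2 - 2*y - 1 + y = 1 - y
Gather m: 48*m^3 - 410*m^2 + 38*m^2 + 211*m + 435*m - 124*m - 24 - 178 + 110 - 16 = 48*m^3 - 372*m^2 + 522*m - 108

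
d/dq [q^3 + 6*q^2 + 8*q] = 3*q^2 + 12*q + 8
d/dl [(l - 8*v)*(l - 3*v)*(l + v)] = 3*l^2 - 20*l*v + 13*v^2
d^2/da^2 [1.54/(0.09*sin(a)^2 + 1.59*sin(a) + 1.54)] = (-0.049896*sin(a)^4 - 0.661122*sin(a)^3 - 2.964654*sin(a)^2 + 5.093088*sin(a) + 7.35966)/(0.09*sin(a)^2 + 1.59*sin(a) + 1.54)^3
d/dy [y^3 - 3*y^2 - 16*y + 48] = 3*y^2 - 6*y - 16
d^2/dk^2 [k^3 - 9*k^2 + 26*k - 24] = 6*k - 18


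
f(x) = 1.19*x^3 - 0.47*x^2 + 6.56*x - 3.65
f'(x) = 3.57*x^2 - 0.94*x + 6.56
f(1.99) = 16.92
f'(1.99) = 18.83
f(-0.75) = -9.34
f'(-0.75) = 9.27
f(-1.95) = -27.05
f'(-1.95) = 21.97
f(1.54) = 9.68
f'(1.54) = 13.58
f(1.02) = 3.82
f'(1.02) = 9.32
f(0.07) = -3.19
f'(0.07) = 6.51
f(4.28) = 109.12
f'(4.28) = 67.93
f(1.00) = 3.63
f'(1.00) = 9.19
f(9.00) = 884.83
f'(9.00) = 287.27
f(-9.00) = -968.27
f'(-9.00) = 304.19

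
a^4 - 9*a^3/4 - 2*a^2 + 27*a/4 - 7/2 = (a - 2)*(a - 1)^2*(a + 7/4)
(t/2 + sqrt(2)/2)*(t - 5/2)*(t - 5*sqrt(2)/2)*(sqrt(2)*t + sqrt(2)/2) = sqrt(2)*t^4/2 - 3*t^3/2 - sqrt(2)*t^3 - 25*sqrt(2)*t^2/8 + 3*t^2 + 15*t/8 + 5*sqrt(2)*t + 25*sqrt(2)/8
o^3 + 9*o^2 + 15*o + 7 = (o + 1)^2*(o + 7)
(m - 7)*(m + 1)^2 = m^3 - 5*m^2 - 13*m - 7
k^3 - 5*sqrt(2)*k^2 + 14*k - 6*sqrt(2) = (k - 3*sqrt(2))*(k - sqrt(2))^2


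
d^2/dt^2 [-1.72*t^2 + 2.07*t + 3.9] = -3.44000000000000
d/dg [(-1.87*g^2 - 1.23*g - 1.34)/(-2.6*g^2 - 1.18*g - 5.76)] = (-0.991399999999999*g^2 + 14.5744*g + 5.5036)/(6.76*g^4 + 6.136*g^3 + 31.3444*g^2 + 13.5936*g + 33.1776)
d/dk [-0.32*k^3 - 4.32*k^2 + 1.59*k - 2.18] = -0.96*k^2 - 8.64*k + 1.59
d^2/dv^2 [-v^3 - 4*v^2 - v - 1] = -6*v - 8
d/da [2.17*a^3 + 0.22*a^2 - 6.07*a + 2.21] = 6.51*a^2 + 0.44*a - 6.07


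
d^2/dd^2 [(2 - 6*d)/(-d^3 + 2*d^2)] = 4*(9*d^3 - 24*d^2 + 28*d - 12)/(d^4*(d^3 - 6*d^2 + 12*d - 8))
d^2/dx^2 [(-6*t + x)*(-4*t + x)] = 2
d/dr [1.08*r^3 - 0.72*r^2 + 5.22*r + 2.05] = 3.24*r^2 - 1.44*r + 5.22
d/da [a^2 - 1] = 2*a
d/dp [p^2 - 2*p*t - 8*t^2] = 2*p - 2*t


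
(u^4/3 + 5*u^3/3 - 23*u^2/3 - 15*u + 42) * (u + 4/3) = u^5/3 + 19*u^4/9 - 49*u^3/9 - 227*u^2/9 + 22*u + 56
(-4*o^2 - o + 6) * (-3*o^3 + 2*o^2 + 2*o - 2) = 12*o^5 - 5*o^4 - 28*o^3 + 18*o^2 + 14*o - 12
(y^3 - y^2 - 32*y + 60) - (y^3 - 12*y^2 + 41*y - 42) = 11*y^2 - 73*y + 102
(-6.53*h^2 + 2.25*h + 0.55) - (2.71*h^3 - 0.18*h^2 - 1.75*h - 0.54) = -2.71*h^3 - 6.35*h^2 + 4.0*h + 1.09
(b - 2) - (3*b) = -2*b - 2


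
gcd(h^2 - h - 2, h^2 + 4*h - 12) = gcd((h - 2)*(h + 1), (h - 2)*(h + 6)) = h - 2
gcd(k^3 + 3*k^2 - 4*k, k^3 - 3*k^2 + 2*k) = k^2 - k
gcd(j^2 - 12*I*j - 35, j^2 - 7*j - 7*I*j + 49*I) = j - 7*I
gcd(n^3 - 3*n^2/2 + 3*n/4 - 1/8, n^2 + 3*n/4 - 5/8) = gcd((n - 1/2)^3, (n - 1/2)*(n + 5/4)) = n - 1/2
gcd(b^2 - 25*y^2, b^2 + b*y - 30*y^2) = -b + 5*y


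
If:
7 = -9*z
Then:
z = -7/9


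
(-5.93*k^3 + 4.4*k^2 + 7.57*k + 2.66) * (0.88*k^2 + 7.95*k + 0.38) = -5.2184*k^5 - 43.2715*k^4 + 39.3882*k^3 + 64.1943*k^2 + 24.0236*k + 1.0108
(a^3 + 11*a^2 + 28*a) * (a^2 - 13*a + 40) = a^5 - 2*a^4 - 75*a^3 + 76*a^2 + 1120*a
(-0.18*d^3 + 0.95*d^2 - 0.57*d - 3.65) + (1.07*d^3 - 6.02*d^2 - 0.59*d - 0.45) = 0.89*d^3 - 5.07*d^2 - 1.16*d - 4.1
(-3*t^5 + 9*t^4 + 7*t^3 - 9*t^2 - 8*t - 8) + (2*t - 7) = -3*t^5 + 9*t^4 + 7*t^3 - 9*t^2 - 6*t - 15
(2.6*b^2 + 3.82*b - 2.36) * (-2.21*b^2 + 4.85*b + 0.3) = -5.746*b^4 + 4.1678*b^3 + 24.5226*b^2 - 10.3*b - 0.708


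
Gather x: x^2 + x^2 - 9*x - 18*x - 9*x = 2*x^2 - 36*x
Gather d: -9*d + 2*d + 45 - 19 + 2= 28 - 7*d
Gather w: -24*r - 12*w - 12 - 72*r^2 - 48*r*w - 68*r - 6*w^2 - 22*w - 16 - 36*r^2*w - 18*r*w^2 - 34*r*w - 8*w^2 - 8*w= -72*r^2 - 92*r + w^2*(-18*r - 14) + w*(-36*r^2 - 82*r - 42) - 28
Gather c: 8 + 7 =15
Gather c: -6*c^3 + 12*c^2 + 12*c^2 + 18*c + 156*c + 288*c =-6*c^3 + 24*c^2 + 462*c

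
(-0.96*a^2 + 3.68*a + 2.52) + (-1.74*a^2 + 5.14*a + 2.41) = -2.7*a^2 + 8.82*a + 4.93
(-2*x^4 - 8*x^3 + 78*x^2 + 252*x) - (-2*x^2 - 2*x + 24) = -2*x^4 - 8*x^3 + 80*x^2 + 254*x - 24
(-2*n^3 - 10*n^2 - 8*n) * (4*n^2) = -8*n^5 - 40*n^4 - 32*n^3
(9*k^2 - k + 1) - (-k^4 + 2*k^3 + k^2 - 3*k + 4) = k^4 - 2*k^3 + 8*k^2 + 2*k - 3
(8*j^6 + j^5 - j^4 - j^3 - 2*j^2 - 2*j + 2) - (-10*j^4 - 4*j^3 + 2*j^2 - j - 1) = 8*j^6 + j^5 + 9*j^4 + 3*j^3 - 4*j^2 - j + 3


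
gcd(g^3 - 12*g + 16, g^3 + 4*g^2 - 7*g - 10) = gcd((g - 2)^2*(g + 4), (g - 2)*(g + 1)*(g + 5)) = g - 2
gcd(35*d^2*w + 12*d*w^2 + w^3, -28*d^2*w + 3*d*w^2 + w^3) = 7*d*w + w^2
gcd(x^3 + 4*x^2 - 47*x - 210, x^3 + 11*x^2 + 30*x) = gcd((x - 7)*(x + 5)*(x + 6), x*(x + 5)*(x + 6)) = x^2 + 11*x + 30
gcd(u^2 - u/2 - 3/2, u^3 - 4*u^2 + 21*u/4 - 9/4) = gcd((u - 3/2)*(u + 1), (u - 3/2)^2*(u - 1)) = u - 3/2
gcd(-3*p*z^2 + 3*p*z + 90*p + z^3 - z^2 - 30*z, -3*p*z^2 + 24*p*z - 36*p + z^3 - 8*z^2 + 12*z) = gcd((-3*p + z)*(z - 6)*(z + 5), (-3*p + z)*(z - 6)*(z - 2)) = -3*p*z + 18*p + z^2 - 6*z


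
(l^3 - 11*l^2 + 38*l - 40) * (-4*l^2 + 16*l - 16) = -4*l^5 + 60*l^4 - 344*l^3 + 944*l^2 - 1248*l + 640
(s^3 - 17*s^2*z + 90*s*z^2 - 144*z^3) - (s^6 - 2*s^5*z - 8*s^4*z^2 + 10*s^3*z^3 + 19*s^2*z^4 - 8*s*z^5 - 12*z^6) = -s^6 + 2*s^5*z + 8*s^4*z^2 - 10*s^3*z^3 + s^3 - 19*s^2*z^4 - 17*s^2*z + 8*s*z^5 + 90*s*z^2 + 12*z^6 - 144*z^3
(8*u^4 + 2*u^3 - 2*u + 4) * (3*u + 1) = 24*u^5 + 14*u^4 + 2*u^3 - 6*u^2 + 10*u + 4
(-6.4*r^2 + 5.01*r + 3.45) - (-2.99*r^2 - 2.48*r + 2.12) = -3.41*r^2 + 7.49*r + 1.33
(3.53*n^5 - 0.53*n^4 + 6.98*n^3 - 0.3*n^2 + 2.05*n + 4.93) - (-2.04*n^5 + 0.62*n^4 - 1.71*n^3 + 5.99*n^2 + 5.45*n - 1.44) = 5.57*n^5 - 1.15*n^4 + 8.69*n^3 - 6.29*n^2 - 3.4*n + 6.37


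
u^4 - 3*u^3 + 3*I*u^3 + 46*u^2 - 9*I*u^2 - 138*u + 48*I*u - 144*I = (u - 3)*(u - 6*I)*(u + I)*(u + 8*I)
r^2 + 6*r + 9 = (r + 3)^2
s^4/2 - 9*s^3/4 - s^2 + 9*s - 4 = (s/2 + 1)*(s - 4)*(s - 2)*(s - 1/2)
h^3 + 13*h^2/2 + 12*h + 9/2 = (h + 1/2)*(h + 3)^2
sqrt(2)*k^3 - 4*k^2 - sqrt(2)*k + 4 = (k - 1)*(k - 2*sqrt(2))*(sqrt(2)*k + sqrt(2))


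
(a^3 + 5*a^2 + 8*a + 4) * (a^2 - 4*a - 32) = a^5 + a^4 - 44*a^3 - 188*a^2 - 272*a - 128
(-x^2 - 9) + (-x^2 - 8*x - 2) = -2*x^2 - 8*x - 11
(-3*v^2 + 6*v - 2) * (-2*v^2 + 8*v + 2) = 6*v^4 - 36*v^3 + 46*v^2 - 4*v - 4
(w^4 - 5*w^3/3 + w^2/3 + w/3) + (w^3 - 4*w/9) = w^4 - 2*w^3/3 + w^2/3 - w/9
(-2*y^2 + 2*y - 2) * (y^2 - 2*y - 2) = -2*y^4 + 6*y^3 - 2*y^2 + 4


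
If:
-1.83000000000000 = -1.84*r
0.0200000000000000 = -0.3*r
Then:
No Solution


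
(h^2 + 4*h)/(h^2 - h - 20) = h/(h - 5)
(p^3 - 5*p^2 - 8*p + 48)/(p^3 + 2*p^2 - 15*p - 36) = (p - 4)/(p + 3)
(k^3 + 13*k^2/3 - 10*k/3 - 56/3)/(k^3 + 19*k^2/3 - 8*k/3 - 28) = (k + 4)/(k + 6)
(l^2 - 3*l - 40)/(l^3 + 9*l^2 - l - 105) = (l - 8)/(l^2 + 4*l - 21)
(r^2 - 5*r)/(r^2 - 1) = r*(r - 5)/(r^2 - 1)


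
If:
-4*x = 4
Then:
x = -1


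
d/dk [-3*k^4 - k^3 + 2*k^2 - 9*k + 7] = -12*k^3 - 3*k^2 + 4*k - 9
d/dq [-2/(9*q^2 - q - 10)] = 2*(18*q - 1)/(-9*q^2 + q + 10)^2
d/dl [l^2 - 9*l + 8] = 2*l - 9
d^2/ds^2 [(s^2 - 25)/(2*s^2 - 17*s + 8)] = 2*(34*s^3 - 348*s^2 + 2550*s - 6761)/(8*s^6 - 204*s^5 + 1830*s^4 - 6545*s^3 + 7320*s^2 - 3264*s + 512)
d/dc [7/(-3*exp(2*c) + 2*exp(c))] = 14*(3*exp(c) - 1)*exp(-c)/(3*exp(c) - 2)^2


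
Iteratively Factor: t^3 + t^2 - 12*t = (t + 4)*(t^2 - 3*t) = (t - 3)*(t + 4)*(t)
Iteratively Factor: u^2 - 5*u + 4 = (u - 1)*(u - 4)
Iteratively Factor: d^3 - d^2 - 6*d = (d)*(d^2 - d - 6) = d*(d - 3)*(d + 2)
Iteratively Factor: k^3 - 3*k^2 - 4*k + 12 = (k - 2)*(k^2 - k - 6) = (k - 3)*(k - 2)*(k + 2)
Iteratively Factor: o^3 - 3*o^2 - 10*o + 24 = (o - 4)*(o^2 + o - 6) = (o - 4)*(o - 2)*(o + 3)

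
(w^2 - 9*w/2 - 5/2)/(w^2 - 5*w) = (w + 1/2)/w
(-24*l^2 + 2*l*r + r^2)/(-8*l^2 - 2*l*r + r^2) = (6*l + r)/(2*l + r)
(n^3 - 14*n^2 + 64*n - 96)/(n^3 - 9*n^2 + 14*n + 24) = (n - 4)/(n + 1)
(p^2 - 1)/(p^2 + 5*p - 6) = (p + 1)/(p + 6)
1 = 1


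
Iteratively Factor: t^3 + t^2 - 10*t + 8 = (t - 1)*(t^2 + 2*t - 8) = (t - 1)*(t + 4)*(t - 2)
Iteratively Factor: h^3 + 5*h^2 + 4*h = (h + 4)*(h^2 + h) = (h + 1)*(h + 4)*(h)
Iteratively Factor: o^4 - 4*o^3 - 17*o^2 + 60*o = (o - 5)*(o^3 + o^2 - 12*o) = (o - 5)*(o - 3)*(o^2 + 4*o) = o*(o - 5)*(o - 3)*(o + 4)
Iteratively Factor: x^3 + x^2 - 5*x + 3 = (x - 1)*(x^2 + 2*x - 3) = (x - 1)*(x + 3)*(x - 1)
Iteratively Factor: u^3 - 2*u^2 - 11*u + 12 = (u + 3)*(u^2 - 5*u + 4) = (u - 4)*(u + 3)*(u - 1)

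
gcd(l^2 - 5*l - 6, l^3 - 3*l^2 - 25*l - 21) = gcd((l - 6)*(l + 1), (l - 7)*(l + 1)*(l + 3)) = l + 1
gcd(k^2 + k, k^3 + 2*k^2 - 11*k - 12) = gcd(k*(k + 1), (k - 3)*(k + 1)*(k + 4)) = k + 1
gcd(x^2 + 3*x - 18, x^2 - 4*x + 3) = x - 3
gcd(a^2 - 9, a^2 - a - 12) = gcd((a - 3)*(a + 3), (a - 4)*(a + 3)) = a + 3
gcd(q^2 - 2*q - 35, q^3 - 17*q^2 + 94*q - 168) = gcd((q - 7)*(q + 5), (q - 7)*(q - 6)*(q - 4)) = q - 7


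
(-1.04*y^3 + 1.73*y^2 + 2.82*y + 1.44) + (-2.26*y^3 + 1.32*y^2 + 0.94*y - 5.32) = -3.3*y^3 + 3.05*y^2 + 3.76*y - 3.88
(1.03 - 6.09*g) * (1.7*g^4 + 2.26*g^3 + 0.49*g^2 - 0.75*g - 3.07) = -10.353*g^5 - 12.0124*g^4 - 0.6563*g^3 + 5.0722*g^2 + 17.9238*g - 3.1621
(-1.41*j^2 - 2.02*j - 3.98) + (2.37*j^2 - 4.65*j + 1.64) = 0.96*j^2 - 6.67*j - 2.34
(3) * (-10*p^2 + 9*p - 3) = -30*p^2 + 27*p - 9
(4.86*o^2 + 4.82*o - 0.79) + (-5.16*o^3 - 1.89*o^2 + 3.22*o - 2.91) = -5.16*o^3 + 2.97*o^2 + 8.04*o - 3.7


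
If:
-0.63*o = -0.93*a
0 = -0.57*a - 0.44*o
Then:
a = 0.00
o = 0.00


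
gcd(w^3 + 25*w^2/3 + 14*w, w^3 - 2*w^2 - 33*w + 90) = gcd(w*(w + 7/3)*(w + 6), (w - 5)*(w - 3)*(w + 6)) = w + 6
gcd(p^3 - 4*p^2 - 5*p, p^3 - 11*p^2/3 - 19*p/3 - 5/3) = p^2 - 4*p - 5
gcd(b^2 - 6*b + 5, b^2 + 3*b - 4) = b - 1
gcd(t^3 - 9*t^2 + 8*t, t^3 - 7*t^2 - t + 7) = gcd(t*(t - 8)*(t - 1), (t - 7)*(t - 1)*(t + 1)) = t - 1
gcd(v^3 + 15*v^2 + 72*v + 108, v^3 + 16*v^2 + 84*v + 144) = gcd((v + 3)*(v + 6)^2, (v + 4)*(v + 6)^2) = v^2 + 12*v + 36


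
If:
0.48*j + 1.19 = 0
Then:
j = -2.48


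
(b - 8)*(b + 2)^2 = b^3 - 4*b^2 - 28*b - 32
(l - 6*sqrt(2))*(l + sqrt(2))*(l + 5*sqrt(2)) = l^3 - 62*l - 60*sqrt(2)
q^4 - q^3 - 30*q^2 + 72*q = q*(q - 4)*(q - 3)*(q + 6)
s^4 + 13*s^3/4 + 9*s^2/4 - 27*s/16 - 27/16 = (s - 3/4)*(s + 1)*(s + 3/2)^2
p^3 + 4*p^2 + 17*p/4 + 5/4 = (p + 1/2)*(p + 1)*(p + 5/2)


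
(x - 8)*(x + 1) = x^2 - 7*x - 8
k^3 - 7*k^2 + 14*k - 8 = (k - 4)*(k - 2)*(k - 1)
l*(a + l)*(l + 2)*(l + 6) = a*l^3 + 8*a*l^2 + 12*a*l + l^4 + 8*l^3 + 12*l^2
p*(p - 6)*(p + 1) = p^3 - 5*p^2 - 6*p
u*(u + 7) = u^2 + 7*u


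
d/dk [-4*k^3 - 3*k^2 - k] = -12*k^2 - 6*k - 1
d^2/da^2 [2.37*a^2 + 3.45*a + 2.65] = 4.74000000000000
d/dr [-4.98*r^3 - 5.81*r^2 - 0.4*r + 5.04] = -14.94*r^2 - 11.62*r - 0.4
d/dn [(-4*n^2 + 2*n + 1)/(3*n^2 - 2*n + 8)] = 2*(n^2 - 35*n + 9)/(9*n^4 - 12*n^3 + 52*n^2 - 32*n + 64)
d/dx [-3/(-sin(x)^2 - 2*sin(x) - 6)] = -6*(sin(x) + 1)*cos(x)/(sin(x)^2 + 2*sin(x) + 6)^2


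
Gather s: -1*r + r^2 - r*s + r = r^2 - r*s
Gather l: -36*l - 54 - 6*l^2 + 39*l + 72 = -6*l^2 + 3*l + 18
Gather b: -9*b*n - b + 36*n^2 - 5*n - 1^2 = b*(-9*n - 1) + 36*n^2 - 5*n - 1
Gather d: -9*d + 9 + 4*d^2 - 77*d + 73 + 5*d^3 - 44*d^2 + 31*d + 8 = 5*d^3 - 40*d^2 - 55*d + 90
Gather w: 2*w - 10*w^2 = -10*w^2 + 2*w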